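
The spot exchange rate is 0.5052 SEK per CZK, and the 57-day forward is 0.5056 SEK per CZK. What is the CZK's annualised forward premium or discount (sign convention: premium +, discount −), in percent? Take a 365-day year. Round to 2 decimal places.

+0.51%

T = 57/365 years.
(F − S)/S = (0.5056 − 0.5052)/0.5052 = 0.0007918.
Per annum: 0.0007918 / (57/365) = 0.005070 = 0.51%.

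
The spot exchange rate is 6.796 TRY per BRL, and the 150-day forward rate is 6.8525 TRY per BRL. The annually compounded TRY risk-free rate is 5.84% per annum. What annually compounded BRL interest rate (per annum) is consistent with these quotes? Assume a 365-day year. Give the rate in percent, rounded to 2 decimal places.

3.73%

T = 150/365 years.
CIP gives F = S · g_TRY/g_BRL, so g_TRY/g_BRL = 6.8525/6.796 = 1.0083137.
TRY growth factor: (1 + 0.0584)^(150/365) = 1.0235995.
That pins the BRL growth at 1.0151598.
Annualise: 1.0151598^(365/150) − 1 = 0.037291 = 3.73%.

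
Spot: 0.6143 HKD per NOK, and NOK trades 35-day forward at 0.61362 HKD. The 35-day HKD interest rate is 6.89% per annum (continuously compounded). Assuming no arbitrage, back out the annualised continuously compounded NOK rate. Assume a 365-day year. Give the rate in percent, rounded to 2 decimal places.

8.05%

T = 35/365 years.
F/S = 0.61362/0.6143 = 0.9988930 = (growth of HKD) / (growth of NOK).
The HKD side grows by e^(0.0689×35/365) = 1.0066287.
So the NOK growth factor = 1.0077443.
Take logs: ln 1.0077443 / (35/365) = 0.080451, so 8.05%.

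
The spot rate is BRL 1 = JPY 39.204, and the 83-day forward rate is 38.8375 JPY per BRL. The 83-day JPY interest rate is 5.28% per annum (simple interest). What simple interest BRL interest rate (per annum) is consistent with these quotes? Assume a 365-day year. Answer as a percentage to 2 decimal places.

T = 83/365 years.
CIP gives F = S · g_JPY/g_BRL, so g_JPY/g_BRL = 38.8375/39.204 = 0.9906515.
The JPY side grows by 1 + 0.0528×83/365 = 1.0120066.
That pins the BRL growth at 1.0215566.
(1.0215566 − 1)/T = 0.094797, i.e. 9.48%.

9.48%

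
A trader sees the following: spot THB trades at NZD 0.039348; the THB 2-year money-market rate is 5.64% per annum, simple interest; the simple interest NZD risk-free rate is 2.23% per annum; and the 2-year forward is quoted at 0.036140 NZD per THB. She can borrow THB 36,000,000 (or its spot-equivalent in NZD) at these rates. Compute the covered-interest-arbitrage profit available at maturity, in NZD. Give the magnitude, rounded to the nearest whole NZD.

T = 2 years.
Keep in THB, deliver into the forward: 36,000,000·1.112800·0.036140 = NZD 1,447,797.31.
Swap to NZD now, deposit: 36,000,000·0.039348·1.044600 = NZD 1,479,705.15.
The quoted forward undervalues THB, so borrow THB, convert to NZD at spot, deposit the NZD at 2.23%, and buy THB forward at 0.036140 to cover the loan.
Arbitrage profit = |1,447,797.31 − 1,479,705.15| = NZD 31,908.

NZD 31,908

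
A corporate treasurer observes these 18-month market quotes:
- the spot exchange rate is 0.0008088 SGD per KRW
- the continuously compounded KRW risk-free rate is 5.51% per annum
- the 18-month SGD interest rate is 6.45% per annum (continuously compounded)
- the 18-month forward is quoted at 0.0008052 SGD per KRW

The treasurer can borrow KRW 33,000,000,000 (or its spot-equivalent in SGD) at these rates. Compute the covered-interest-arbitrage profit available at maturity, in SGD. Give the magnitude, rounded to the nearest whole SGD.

T = 18/12 years.
Route A — deposit KRW, sell forward: 33,000,000,000 × 1.0861615855 × 0.0008052 = SGD 28,861,051.19.
Route B — convert at spot, deposit SGD: 33,000,000,000 × 0.0008088 × 1.101584943 = SGD 29,401,742.76.
The quoted forward undervalues KRW, so borrow KRW, convert to SGD at spot, deposit the SGD at 6.45%, and buy KRW forward at 0.0008052 to cover the loan.
The gap between the two covered legs is SGD 540,692.

SGD 540,692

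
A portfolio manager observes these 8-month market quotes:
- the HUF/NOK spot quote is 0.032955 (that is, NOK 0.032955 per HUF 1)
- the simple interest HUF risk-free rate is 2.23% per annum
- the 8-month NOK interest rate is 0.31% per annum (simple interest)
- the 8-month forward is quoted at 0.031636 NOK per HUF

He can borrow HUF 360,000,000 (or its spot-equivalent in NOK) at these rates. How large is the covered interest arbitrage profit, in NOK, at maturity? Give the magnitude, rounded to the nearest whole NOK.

T = 8/12 years.
Route A — deposit HUF, sell forward: 360,000,000 × 1.0148666667 × 0.031636 = NOK 11,558,275.87.
Route B — convert at spot, deposit NOK: 360,000,000 × 0.032955 × 1.0020666667 = NOK 11,888,318.52.
The quoted forward undervalues HUF, so borrow HUF, convert to NOK at spot, deposit the NOK at 0.31%, and buy HUF forward at 0.031636 to cover the loan.
The gap between the two covered legs is NOK 330,043.

NOK 330,043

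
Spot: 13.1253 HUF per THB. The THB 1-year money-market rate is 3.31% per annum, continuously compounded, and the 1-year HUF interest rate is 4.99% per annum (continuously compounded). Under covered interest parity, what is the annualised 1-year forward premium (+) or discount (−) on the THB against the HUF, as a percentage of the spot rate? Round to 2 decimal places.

+1.69%

T = 1 year.
F = S · g_HUF/g_THB = 13.1253 × 1.051166/1.0336539 = 13.3476680.
Annualised premium = (F − S)/S × (1/T) = (13.3476680 − 13.1253)/13.1253 ÷ 1 = 1.69%.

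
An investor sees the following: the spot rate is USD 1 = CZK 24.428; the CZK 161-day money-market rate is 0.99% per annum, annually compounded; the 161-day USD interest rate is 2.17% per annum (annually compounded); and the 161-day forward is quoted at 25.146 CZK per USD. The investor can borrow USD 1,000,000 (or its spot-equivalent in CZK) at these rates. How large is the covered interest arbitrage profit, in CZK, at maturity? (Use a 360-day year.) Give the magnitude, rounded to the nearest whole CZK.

CZK 852,727

T = 161/360 years.
Route A — deposit USD, sell forward: 1,000,000 × 1.0096471616 × 25.146 = CZK 25,388,587.53.
Route B — convert at spot, deposit CZK: 1,000,000 × 24.428 × 1.0044154469 = CZK 24,535,860.54.
The quoted forward overvalues USD, so borrow CZK, buy USD at spot, deposit the USD at 2.17%, and sell the proceeds forward at 25.146.
The gap between the two covered legs is CZK 852,727.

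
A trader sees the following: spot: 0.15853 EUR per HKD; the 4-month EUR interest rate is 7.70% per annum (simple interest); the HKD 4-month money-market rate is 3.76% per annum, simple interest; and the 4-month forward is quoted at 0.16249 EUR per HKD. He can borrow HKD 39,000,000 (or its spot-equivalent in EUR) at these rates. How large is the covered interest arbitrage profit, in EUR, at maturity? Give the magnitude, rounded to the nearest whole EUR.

EUR 75,177

T = 4/12 years.
Route A — deposit HKD, sell forward: 39,000,000 × 1.012533333 × 0.16249 = EUR 6,416,535.11.
Route B — convert at spot, deposit EUR: 39,000,000 × 0.15853 × 1.025666667 = EUR 6,341,358.53.
The quoted forward overvalues HKD, so borrow EUR, buy HKD at spot, deposit the HKD at 3.76%, and sell the proceeds forward at 0.16249.
The gap between the two covered legs is EUR 75,177.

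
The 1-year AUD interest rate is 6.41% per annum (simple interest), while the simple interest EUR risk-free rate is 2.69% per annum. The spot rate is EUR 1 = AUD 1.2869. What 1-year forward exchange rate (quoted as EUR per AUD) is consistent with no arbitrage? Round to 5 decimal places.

T = 1 year.
AUD accumulates by 1 + 0.0641×1 = 1.064100.
Growth of 1 EUR over T: 1 + 0.0269×1 = 1.026900.
So F = 1.2869 × 1.064100 / 1.026900 = 1.333519 (AUD/EUR).
Quoted the other way: 1/1.333519 = 0.74990 EUR per AUD.

0.74990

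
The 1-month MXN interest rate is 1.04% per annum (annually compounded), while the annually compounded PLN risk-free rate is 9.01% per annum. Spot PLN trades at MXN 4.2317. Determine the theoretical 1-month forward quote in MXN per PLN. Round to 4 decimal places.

4.2050

T = 1/12 years.
Growth of 1 MXN over T: (1 + 0.0104)^(1/12) = 1.0008626.
PLN growth factor: (1 + 0.0901)^(1/12) = 1.007215.
CIP: F = S · (grow MXN)/(grow PLN) = 4.2317 × 1.0008626/1.007215 = 4.205011 MXN per PLN.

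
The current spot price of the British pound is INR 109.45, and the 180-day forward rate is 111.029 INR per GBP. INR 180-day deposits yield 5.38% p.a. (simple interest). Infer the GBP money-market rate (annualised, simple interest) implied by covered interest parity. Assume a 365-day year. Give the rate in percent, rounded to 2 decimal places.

2.42%

T = 180/365 years.
CIP gives F = S · g_INR/g_GBP, so g_INR/g_GBP = 111.029/109.45 = 1.0144267.
The INR side grows by 1 + 0.0538×180/365 = 1.0265315.
That pins the GBP growth at 1.0119327.
(1.0119327 − 1)/T = 0.024197, i.e. 2.42%.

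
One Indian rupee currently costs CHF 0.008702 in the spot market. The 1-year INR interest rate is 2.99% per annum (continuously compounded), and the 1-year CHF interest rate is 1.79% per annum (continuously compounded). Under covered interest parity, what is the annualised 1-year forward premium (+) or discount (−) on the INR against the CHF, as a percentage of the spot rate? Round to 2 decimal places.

-1.19%

T = 1 year.
CIP forward (CHF per INR) = 0.008702 × 1.0180612/1.0303515 = 0.008598200.
Annualised premium = (F − S)/S × (1/T) = (0.008598200 − 0.008702)/0.008702 ÷ 1 = -1.19%.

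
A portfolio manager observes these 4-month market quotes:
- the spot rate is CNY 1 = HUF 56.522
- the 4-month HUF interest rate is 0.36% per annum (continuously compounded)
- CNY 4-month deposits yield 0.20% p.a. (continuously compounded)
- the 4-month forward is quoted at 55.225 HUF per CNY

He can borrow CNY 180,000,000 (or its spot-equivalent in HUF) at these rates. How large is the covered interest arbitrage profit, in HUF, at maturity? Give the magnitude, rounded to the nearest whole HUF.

T = 4/12 years.
Route A — deposit CNY, sell forward: 180,000,000 × 1.000666888938 × 55.225 = HUF 9,947,129,209.49.
Route B — convert at spot, deposit HUF: 180,000,000 × 56.522 × 1.001200720288 = HUF 10,186,176,080.18.
The quoted forward undervalues CNY, so borrow CNY, convert to HUF at spot, deposit the HUF at 0.36%, and buy CNY forward at 55.225 to cover the loan.
The gap between the two covered legs is HUF 239,046,871.

HUF 239,046,871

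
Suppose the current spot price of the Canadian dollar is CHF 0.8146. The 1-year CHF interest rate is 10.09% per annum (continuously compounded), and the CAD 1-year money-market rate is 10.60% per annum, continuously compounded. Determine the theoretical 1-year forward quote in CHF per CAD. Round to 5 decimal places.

0.81046

T = 1 year.
CHF growth factor: e^(0.1009×1) = 1.106166.
Growth of 1 CAD over T: e^(0.1060×1) = 1.1118219.
So F = 0.8146 × 1.106166 / 1.1118219 = 0.8104561 (CHF/CAD).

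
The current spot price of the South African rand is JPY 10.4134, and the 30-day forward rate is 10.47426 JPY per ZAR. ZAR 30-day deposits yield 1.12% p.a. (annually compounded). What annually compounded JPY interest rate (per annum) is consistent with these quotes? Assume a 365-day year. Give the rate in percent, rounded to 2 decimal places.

T = 30/365 years.
F/S = 10.47426/10.4134 = 1.0058444 = (growth of JPY) / (growth of ZAR).
ZAR growth factor: (1 + 0.0112)^(30/365) = 1.0009159.
That pins the JPY growth at 1.0067657.
r = 1.0067657^(365/30) − 1 = 0.085498 → 8.55%.

8.55%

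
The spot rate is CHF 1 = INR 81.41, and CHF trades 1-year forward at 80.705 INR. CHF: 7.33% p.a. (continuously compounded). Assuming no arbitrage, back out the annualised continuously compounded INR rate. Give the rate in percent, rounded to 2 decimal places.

T = 1 year.
CIP gives F = S · g_INR/g_CHF, so g_INR/g_CHF = 80.705/81.41 = 0.9913401.
CHF growth factor: e^(0.0733×1) = 1.0760533.
So the INR growth factor = 1.0667348.
Take logs: ln 1.0667348 / 1 = 0.064602, so 6.46%.

6.46%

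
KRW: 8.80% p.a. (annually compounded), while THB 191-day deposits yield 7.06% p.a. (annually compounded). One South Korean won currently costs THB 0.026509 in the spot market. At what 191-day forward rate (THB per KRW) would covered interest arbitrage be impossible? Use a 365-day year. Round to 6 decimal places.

0.026286

T = 191/365 years.
THB growth factor: (1 + 0.0706)^(191/365) = 1.0363431.
KRW growth factor: (1 + 0.0880)^(191/365) = 1.0451231.
CIP: F = S · (grow THB)/(grow KRW) = 0.026509 × 1.0363431/1.0451231 = 0.02628630 THB per KRW.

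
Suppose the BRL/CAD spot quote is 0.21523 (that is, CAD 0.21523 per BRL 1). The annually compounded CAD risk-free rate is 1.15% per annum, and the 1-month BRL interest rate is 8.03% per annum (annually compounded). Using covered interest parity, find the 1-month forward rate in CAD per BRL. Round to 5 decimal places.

0.21405

T = 1/12 years.
CAD accumulates by (1 + 0.0115)^(1/12) = 1.0009533.
BRL growth factor: (1 + 0.0803)^(1/12) = 1.0064573.
Forward (CAD per BRL) = 0.21523 × 1.0009533 / 1.0064573 = 0.2140530.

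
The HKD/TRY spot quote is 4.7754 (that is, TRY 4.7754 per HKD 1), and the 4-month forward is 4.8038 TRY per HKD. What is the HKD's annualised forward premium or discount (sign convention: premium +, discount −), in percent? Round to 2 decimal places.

+1.78%

T = 4/12 years.
(F − S)/S = (4.8038 − 4.7754)/4.7754 = 0.0059471.
Annualise by dividing by T: 0.0059471 / (4/12) = 0.017841 → 1.78%.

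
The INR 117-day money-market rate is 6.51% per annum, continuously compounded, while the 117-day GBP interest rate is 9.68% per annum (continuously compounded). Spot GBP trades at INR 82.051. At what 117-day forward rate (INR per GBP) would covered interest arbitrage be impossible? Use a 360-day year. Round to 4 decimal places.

T = 117/360 years.
Growth of 1 INR over T: e^(0.0651×117/360) = 1.02138291.
GBP accumulates by e^(0.0968×117/360) = 1.0319601.
Forward (INR per GBP) = 82.051 × 1.02138291 / 1.0319601 = 81.210009.

81.2100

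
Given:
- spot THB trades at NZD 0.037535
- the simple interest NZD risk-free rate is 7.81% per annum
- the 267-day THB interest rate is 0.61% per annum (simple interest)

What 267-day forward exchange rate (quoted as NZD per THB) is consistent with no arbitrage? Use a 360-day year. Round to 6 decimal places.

T = 267/360 years.
NZD accumulates by 1 + 0.0781×267/360 = 1.0579242.
THB accumulates by 1 + 0.0061×267/360 = 1.0045242.
Forward (NZD per THB) = 0.037535 × 1.0579242 / 1.0045242 = 0.03953034.

0.039530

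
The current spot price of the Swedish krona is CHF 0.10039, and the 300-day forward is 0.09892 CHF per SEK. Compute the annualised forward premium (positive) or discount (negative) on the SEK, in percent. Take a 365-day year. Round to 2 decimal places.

-1.78%

T = 300/365 years.
(F − S)/S = (0.09892 − 0.10039)/0.10039 = -0.0146429.
×(1/T) gives -1.78% p.a.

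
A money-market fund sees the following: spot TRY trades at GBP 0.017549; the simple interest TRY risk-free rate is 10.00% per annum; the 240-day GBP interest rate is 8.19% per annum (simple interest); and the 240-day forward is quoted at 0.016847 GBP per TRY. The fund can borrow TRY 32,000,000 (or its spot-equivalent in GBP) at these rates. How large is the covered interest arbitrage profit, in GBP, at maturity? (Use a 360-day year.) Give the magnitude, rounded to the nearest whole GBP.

GBP 17,185

T = 240/360 years.
Route A — deposit TRY, sell forward: 32,000,000 × 1.06666667 × 0.016847 = GBP 575,044.27.
Route B — convert at spot, deposit GBP: 32,000,000 × 0.017549 × 1.054600 = GBP 592,229.61.
The quoted forward undervalues TRY, so borrow TRY, convert to GBP at spot, deposit the GBP at 8.19%, and buy TRY forward at 0.016847 to cover the loan.
Profit = 592,229.61 − 575,044.27 = GBP 17,185.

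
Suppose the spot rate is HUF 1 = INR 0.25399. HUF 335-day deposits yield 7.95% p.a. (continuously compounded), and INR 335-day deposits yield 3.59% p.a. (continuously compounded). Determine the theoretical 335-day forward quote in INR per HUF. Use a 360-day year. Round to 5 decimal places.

0.24389

T = 335/360 years.
INR accumulates by e^(0.0359×335/360) = 1.0339712.
HUF growth factor: e^(0.0795×335/360) = 1.0767844.
Forward (INR per HUF) = 0.25399 × 1.0339712 / 1.0767844 = 0.2438913.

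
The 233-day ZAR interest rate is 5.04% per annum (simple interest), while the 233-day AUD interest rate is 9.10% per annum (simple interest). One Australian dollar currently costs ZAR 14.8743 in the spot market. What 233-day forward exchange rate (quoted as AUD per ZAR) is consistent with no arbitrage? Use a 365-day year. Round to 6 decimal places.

0.068918

T = 233/365 years.
ZAR growth factor: 1 + 0.0504×233/365 = 1.0321732.
AUD growth factor: 1 + 0.0910×233/365 = 1.0580904.
CIP: F = S · (grow ZAR)/(grow AUD) = 14.8743 × 1.0321732/1.0580904 = 14.50996 ZAR per AUD.
Invert for AUD per ZAR: 1 / 14.50996 = 0.068918.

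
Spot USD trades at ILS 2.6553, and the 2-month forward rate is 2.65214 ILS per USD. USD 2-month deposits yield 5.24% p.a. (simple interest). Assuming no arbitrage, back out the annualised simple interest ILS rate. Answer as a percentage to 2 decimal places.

4.52%

T = 2/12 years.
F/S = 2.65214/2.6553 = 0.9988099 = (growth of ILS) / (growth of USD).
USD growth factor: 1 + 0.0524×2/12 = 1.0087333.
Hence g_ILS = 1.0075328.
(1.0075328 − 1)/T = 0.045197, i.e. 4.52%.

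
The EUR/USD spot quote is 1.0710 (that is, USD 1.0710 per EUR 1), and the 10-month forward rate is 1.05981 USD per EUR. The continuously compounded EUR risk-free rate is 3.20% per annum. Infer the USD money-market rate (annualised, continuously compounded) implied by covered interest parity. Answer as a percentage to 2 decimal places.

T = 10/12 years.
F/S = 1.05981/1.071 = 0.9895518 = (growth of USD) / (growth of EUR).
EUR growth factor: e^(0.0320×10/12) = 1.0270254.
Hence g_USD = 1.0162948.
Take logs: ln 1.0162948 / (10/12) = 0.019396, so 1.94%.

1.94%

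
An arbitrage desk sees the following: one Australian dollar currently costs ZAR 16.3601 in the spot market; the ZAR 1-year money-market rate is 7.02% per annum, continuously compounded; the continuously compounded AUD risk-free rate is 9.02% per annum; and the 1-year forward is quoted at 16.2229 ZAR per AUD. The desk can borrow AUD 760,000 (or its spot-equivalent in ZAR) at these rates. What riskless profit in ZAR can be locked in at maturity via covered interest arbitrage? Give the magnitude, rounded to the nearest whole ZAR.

T = 1 year.
Route A — deposit AUD, sell forward: 760,000 × 1.0943931404 × 16.2229 = ZAR 13,493,215.16.
Route B — convert at spot, deposit ZAR: 760,000 × 16.3601 × 1.0727227043 = ZAR 13,337,886.54.
The quoted forward overvalues AUD, so borrow ZAR, buy AUD at spot, deposit the AUD at 9.02%, and sell the proceeds forward at 16.2229.
Profit = 13,493,215.16 − 13,337,886.54 = ZAR 155,329.

ZAR 155,329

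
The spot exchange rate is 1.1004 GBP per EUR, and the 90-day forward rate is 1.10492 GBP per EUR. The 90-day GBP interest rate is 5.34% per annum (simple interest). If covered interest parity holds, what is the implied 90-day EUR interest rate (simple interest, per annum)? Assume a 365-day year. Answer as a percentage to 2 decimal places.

T = 90/365 years.
F/S = 1.10492/1.1004 = 1.0041076 = (growth of GBP) / (growth of EUR).
GBP growth factor: 1 + 0.0534×90/365 = 1.0131671.
That pins the EUR growth at 1.0090224.
(1.0090224 − 1)/T = 0.036591, i.e. 3.66%.

3.66%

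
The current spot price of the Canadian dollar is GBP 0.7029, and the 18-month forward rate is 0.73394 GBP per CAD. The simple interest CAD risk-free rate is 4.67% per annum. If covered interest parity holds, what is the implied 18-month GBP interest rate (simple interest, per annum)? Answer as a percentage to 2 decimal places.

T = 18/12 years.
CIP gives F = S · g_GBP/g_CAD, so g_GBP/g_CAD = 0.73394/0.7029 = 1.0441599.
The CAD side grows by 1 + 0.0467×18/12 = 1.070050.
That pins the GBP growth at 1.1173033.
r = (1.1173033 − 1)/(18/12) = 0.078202 → 7.82%.

7.82%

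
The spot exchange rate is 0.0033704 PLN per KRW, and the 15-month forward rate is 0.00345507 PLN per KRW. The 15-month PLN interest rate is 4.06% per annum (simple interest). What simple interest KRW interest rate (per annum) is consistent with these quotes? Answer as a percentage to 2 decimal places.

2.00%

T = 15/12 years.
F/S = 0.00345507/0.0033704 = 1.0251216 = (growth of PLN) / (growth of KRW).
The PLN side grows by 1 + 0.0406×15/12 = 1.050750.
That pins the KRW growth at 1.0250004.
r = (1.0250004 − 1)/(15/12) = 0.020000 → 2.00%.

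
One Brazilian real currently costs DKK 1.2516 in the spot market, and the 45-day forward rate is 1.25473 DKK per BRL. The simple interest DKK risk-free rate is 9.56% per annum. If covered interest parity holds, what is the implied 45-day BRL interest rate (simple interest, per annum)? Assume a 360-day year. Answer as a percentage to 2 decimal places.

7.54%

T = 45/360 years.
By CIP, F/S equals the DKK-to-BRL growth ratio: 1.25473/1.2516 = 1.0025008.
The DKK side grows by 1 + 0.0956×45/360 = 1.011950.
So the BRL growth factor = 1.0094256.
(1.0094256 − 1)/T = 0.075405, i.e. 7.54%.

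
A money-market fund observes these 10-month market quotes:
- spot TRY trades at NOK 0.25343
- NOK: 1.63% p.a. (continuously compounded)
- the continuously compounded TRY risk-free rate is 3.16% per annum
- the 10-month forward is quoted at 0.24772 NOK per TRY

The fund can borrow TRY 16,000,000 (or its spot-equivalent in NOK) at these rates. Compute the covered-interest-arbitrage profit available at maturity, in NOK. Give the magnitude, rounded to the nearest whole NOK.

T = 10/12 years.
Route A — deposit TRY, sell forward: 16,000,000 × 1.026683119 × 0.24772 = NOK 4,069,279.08.
Route B — convert at spot, deposit NOK: 16,000,000 × 0.25343 × 1.013676006 = NOK 4,110,334.56.
The quoted forward undervalues TRY, so borrow TRY, convert to NOK at spot, deposit the NOK at 1.63%, and buy TRY forward at 0.24772 to cover the loan.
Profit = 4,110,334.56 − 4,069,279.08 = NOK 41,055.

NOK 41,055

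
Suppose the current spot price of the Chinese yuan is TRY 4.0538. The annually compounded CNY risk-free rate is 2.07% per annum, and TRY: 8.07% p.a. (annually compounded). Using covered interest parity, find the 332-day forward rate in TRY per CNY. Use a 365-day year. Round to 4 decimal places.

4.2700

T = 332/365 years.
TRY accumulates by (1 + 0.0807)^(332/365) = 1.0731436.
CNY growth factor: (1 + 0.0207)^(332/365) = 1.018811.
Forward (TRY per CNY) = 4.0538 × 1.0731436 / 1.018811 = 4.269987.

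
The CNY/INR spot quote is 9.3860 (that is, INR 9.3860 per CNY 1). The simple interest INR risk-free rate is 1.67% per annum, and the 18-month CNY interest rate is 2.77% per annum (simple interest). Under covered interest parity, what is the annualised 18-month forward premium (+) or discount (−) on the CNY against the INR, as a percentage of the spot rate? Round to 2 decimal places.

T = 18/12 years.
CIP forward (INR per CNY) = 9.386 × 1.025050/1.041550 = 9.2373091.
Annualised premium = (F − S)/S × (1/T) = (9.2373091 − 9.386)/9.386 ÷ (18/12) = -1.06%.

-1.06%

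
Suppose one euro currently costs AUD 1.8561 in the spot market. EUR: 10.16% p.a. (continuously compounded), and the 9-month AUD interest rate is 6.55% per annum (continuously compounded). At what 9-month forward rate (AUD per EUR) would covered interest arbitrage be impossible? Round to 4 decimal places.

1.8065

T = 9/12 years.
AUD growth factor: e^(0.0655×9/12) = 1.0503516.
EUR accumulates by e^(0.1016×9/12) = 1.0791784.
CIP: F = S · (grow AUD)/(grow EUR) = 1.8561 × 1.0503516/1.0791784 = 1.806520 AUD per EUR.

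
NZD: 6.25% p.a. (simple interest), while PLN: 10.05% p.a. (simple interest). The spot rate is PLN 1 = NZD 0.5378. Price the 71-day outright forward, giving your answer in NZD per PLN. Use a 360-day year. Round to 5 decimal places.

0.53385

T = 71/360 years.
NZD accumulates by 1 + 0.0625×71/360 = 1.0123264.
PLN accumulates by 1 + 0.1005×71/360 = 1.0198208.
CIP: F = S · (grow NZD)/(grow PLN) = 0.5378 × 1.0123264/1.0198208 = 0.5338478 NZD per PLN.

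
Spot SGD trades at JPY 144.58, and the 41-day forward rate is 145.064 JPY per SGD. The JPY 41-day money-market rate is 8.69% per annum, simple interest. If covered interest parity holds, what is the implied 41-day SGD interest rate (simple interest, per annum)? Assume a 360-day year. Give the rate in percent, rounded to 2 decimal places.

5.73%

T = 41/360 years.
By CIP, F/S equals the JPY-to-SGD growth ratio: 145.064/144.58 = 1.0033476.
JPY growth factor: 1 + 0.0869×41/360 = 1.0098969.
So the SGD growth factor = 1.0065274.
r = (1.0065274 − 1)/(41/360) = 0.057314 → 5.73%.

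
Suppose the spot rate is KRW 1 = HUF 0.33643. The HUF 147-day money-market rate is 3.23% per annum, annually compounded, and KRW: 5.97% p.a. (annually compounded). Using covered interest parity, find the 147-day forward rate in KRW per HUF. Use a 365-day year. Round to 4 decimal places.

T = 147/365 years.
HUF accumulates by (1 + 0.0323)^(147/365) = 1.0128851.
KRW accumulates by (1 + 0.0597)^(147/365) = 1.023628.
So F = 0.33643 × 1.0128851 / 1.023628 = 0.3328992 (HUF/KRW).
Quoted the other way: 1/0.3328992 = 3.0039 KRW per HUF.

3.0039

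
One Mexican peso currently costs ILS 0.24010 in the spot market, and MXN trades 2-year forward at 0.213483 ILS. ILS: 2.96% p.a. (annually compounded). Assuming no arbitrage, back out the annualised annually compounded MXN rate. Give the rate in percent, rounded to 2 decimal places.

9.19%

T = 2 years.
CIP gives F = S · g_ILS/g_MXN, so g_ILS/g_MXN = 0.213483/0.2401 = 0.8891420.
ILS growth factor: (1 + 0.0296)^2 = 1.0600762.
That pins the MXN growth at 1.1922462.
r = 1.1922462^(1/2) − 1 = 0.091900 → 9.19%.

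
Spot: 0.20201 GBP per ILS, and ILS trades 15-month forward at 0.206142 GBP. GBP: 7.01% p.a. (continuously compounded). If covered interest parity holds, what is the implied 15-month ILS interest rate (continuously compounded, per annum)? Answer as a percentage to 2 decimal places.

T = 15/12 years.
CIP gives F = S · g_GBP/g_ILS, so g_GBP/g_ILS = 0.206142/0.20201 = 1.0204544.
GBP growth factor: e^(0.0701×15/12) = 1.0915787.
That pins the ILS growth at 1.0696987.
r = ln(1.0696987)/(15/12) = 0.053902 → 5.39%.

5.39%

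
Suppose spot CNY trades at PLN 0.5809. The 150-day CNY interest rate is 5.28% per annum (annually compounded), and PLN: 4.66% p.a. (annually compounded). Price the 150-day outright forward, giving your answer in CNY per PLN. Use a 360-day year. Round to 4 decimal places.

1.7257

T = 150/360 years.
Growth of 1 PLN over T: (1 + 0.0466)^(150/360) = 1.0191591.
CNY growth factor: (1 + 0.0528)^(150/360) = 1.0216703.
CIP: F = S · (grow PLN)/(grow CNY) = 0.5809 × 1.0191591/1.0216703 = 0.5794722 PLN per CNY.
Quoted the other way: 1/0.5794722 = 1.7257 CNY per PLN.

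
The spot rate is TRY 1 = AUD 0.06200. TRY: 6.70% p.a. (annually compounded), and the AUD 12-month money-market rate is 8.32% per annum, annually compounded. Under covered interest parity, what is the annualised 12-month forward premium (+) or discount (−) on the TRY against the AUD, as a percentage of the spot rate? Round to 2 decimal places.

T = 1 year.
CIP forward (AUD per TRY) = 0.062 × 1.083200/1.067000 = 0.06294133.
Annualised premium = (F − S)/S × (1/T) = (0.06294133 − 0.062)/0.062 ÷ 1 = 1.52%.

+1.52%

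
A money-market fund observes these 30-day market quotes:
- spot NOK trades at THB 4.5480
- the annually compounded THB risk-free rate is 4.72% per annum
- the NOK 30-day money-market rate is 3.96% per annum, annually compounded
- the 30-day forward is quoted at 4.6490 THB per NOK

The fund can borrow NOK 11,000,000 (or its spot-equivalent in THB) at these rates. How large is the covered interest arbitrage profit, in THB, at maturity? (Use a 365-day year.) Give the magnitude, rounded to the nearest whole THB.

T = 30/365 years.
Keep in NOK, deliver into the forward: 11,000,000·1.0031971018·4.6490 = THB 51,302,496.59.
Swap to THB now, deposit: 11,000,000·4.5480·1.0037978734 = THB 50,218,000.01.
The quoted forward overvalues NOK, so borrow THB, buy NOK at spot, deposit the NOK at 3.96%, and sell the proceeds forward at 4.6490.
Arbitrage profit = |51,302,496.59 − 50,218,000.01| = THB 1,084,497.

THB 1,084,497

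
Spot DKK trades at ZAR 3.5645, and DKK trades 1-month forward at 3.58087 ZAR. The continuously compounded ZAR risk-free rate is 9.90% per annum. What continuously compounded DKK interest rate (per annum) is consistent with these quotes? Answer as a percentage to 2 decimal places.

4.40%

T = 1/12 years.
CIP gives F = S · g_ZAR/g_DKK, so g_ZAR/g_DKK = 3.58087/3.5645 = 1.0045925.
The ZAR side grows by e^(0.0990×1/12) = 1.0082841.
Hence g_DKK = 1.0036747.
Take logs: ln 1.0036747 / (1/12) = 0.044016, so 4.40%.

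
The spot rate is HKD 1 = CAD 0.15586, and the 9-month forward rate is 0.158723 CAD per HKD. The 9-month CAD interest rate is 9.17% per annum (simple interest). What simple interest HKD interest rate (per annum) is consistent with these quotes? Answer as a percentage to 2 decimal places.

T = 9/12 years.
By CIP, F/S equals the CAD-to-HKD growth ratio: 0.158723/0.15586 = 1.0183690.
CAD growth factor: 1 + 0.0917×9/12 = 1.068775.
That pins the HKD growth at 1.0494968.
r = (1.0494968 − 1)/(9/12) = 0.065996 → 6.60%.

6.60%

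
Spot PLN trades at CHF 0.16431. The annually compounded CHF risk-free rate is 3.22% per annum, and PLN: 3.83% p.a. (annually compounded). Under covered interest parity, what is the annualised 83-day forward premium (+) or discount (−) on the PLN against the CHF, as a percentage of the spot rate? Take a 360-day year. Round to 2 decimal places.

T = 83/360 years.
No-arbitrage forward: 0.16431 × 1.0073336 / 1.008703 = 0.16408694 CHF/PLN.
Annualised premium = (F − S)/S × (1/T) = (0.16408694 − 0.16431)/0.16431 ÷ (83/360) = -0.59%.

-0.59%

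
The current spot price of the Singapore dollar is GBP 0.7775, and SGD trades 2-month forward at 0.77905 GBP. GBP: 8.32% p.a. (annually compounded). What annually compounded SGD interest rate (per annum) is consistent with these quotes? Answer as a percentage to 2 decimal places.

7.03%

T = 2/12 years.
F/S = 0.77905/0.7775 = 1.0019936 = (growth of GBP) / (growth of SGD).
The GBP side grows by (1 + 0.0832)^(2/12) = 1.013409.
That pins the SGD growth at 1.0113927.
Annualise: 1.0113927^(12/2) − 1 = 0.070333 = 7.03%.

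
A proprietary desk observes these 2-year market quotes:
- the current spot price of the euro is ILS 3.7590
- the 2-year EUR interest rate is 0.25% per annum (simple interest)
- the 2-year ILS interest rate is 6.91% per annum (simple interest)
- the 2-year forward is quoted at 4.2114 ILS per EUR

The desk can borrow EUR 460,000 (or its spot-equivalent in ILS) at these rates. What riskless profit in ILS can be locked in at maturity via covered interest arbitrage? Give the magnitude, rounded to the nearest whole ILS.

ILS 21,177

T = 2 years.
Keep in EUR, deliver into the forward: 460,000·1.005000·4.2114 = ILS 1,946,930.22.
Swap to ILS now, deposit: 460,000·3.7590·1.138200 = ILS 1,968,107.15.
The quoted forward undervalues EUR, so borrow EUR, convert to ILS at spot, deposit the ILS at 6.91%, and buy EUR forward at 4.2114 to cover the loan.
Arbitrage profit = |1,946,930.22 − 1,968,107.15| = ILS 21,177.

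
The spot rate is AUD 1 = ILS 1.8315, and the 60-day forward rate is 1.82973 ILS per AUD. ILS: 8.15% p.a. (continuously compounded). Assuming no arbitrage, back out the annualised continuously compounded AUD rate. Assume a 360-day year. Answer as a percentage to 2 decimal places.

8.73%

T = 60/360 years.
By CIP, F/S equals the ILS-to-AUD growth ratio: 1.82973/1.8315 = 0.9990336.
The ILS side grows by e^(0.0815×60/360) = 1.013676.
So the AUD growth factor = 1.0146566.
r = ln(1.0146566)/(60/360) = 0.087301 → 8.73%.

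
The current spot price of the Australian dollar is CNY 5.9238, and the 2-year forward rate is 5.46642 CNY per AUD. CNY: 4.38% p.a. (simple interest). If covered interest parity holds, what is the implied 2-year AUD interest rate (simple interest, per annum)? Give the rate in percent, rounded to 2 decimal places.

8.93%

T = 2 years.
By CIP, F/S equals the CNY-to-AUD growth ratio: 5.46642/5.9238 = 0.9227894.
CNY growth factor: 1 + 0.0438×2 = 1.087600.
Hence g_AUD = 1.1786004.
r = (1.1786004 − 1)/2 = 0.089300 → 8.93%.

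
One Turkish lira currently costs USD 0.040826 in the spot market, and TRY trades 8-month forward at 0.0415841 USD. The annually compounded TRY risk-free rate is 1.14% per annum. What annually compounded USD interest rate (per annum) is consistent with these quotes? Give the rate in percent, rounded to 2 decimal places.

3.97%

T = 8/12 years.
By CIP, F/S equals the USD-to-TRY growth ratio: 0.0415841/0.040826 = 1.0185690.
The TRY side grows by (1 + 0.0114)^(8/12) = 1.0075856.
So the USD growth factor = 1.0262955.
Annualise: 1.0262955^(12/8) − 1 = 0.039701 = 3.97%.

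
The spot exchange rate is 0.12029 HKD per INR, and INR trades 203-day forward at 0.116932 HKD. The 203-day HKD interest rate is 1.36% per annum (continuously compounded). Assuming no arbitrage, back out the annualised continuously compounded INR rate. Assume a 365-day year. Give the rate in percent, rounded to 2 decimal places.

6.45%

T = 203/365 years.
By CIP, F/S equals the HKD-to-INR growth ratio: 0.116932/0.12029 = 0.9720841.
The HKD side grows by e^(0.0136×203/365) = 1.0075925.
That pins the INR growth at 1.0365281.
r = ln(1.0365281)/(203/365) = 0.064507 → 6.45%.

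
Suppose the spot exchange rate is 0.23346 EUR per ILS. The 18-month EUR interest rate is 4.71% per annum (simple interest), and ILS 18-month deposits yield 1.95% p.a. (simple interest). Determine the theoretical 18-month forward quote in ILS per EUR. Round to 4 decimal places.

4.1178

T = 18/12 years.
EUR accumulates by 1 + 0.0471×18/12 = 1.070650.
ILS accumulates by 1 + 0.0195×18/12 = 1.029250.
Forward (EUR per ILS) = 0.23346 × 1.070650 / 1.029250 = 0.2428506.
Quoted the other way: 1/0.2428506 = 4.1178 ILS per EUR.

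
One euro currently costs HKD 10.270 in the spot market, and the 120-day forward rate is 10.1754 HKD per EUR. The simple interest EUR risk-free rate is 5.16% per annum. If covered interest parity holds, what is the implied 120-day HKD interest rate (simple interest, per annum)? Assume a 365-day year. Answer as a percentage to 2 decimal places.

2.31%

T = 120/365 years.
By CIP, F/S equals the HKD-to-EUR growth ratio: 10.1754/10.27 = 0.9907887.
The EUR side grows by 1 + 0.0516×120/365 = 1.0169644.
So the HKD growth factor = 1.0075968.
(1.0075968 − 1)/T = 0.023107, i.e. 2.31%.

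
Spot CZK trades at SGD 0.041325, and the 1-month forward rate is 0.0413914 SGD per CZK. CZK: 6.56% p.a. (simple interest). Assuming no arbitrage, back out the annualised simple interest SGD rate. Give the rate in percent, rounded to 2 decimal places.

8.50%

T = 1/12 years.
By CIP, F/S equals the SGD-to-CZK growth ratio: 0.0413914/0.041325 = 1.0016068.
The CZK side grows by 1 + 0.0656×1/12 = 1.0054667.
So the SGD growth factor = 1.0070823.
r = (1.0070823 − 1)/(1/12) = 0.084988 → 8.50%.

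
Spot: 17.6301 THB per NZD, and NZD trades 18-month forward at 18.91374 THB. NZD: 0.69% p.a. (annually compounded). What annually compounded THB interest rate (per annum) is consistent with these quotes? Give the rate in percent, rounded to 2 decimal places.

5.52%

T = 18/12 years.
By CIP, F/S equals the THB-to-NZD growth ratio: 18.91374/17.6301 = 1.0728096.
The NZD side grows by (1 + 0.0069)^(18/12) = 1.0103678.
That pins the THB growth at 1.0839323.
Annualise: 1.0839323^(12/18) − 1 = 0.055200 = 5.52%.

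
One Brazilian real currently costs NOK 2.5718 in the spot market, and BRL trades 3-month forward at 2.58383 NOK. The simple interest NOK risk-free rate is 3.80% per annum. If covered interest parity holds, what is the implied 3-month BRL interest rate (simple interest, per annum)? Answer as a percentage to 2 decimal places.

T = 3/12 years.
By CIP, F/S equals the NOK-to-BRL growth ratio: 2.58383/2.5718 = 1.0046777.
The NOK side grows by 1 + 0.0380×3/12 = 1.009500.
So the BRL growth factor = 1.0047998.
r = (1.0047998 − 1)/(3/12) = 0.019199 → 1.92%.

1.92%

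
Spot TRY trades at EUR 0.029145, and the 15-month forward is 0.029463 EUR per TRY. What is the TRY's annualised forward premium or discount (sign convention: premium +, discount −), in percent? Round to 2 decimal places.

T = 15/12 years.
(F − S)/S = (0.029463 − 0.029145)/0.029145 = 0.0109110.
Per annum: 0.0109110 / (15/12) = 0.008729 = 0.87%.

+0.87%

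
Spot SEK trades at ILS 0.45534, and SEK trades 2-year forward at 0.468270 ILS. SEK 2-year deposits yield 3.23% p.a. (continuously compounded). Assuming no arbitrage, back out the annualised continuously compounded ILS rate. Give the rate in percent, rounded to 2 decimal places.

T = 2 years.
CIP gives F = S · g_ILS/g_SEK, so g_ILS/g_SEK = 0.46827/0.45534 = 1.0283964.
SEK growth factor: e^(0.0323×2) = 1.0667322.
That pins the ILS growth at 1.0970236.
r = ln(1.0970236)/2 = 0.046300 → 4.63%.

4.63%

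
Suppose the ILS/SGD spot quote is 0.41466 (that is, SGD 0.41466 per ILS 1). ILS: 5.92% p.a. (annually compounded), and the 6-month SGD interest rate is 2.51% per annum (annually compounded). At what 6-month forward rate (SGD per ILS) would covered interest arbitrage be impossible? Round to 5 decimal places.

T = 6/12 years.
SGD growth factor: (1 + 0.0251)^(6/12) = 1.0124722.
ILS accumulates by (1 + 0.0592)^(6/12) = 1.0291744.
So F = 0.41466 × 1.0124722 / 1.0291744 = 0.4079306 (SGD/ILS).

0.40793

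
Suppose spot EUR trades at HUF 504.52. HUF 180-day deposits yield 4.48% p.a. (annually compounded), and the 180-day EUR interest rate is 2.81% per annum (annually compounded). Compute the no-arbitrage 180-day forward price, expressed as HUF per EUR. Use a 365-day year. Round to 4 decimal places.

508.5450

T = 180/365 years.
Growth of 1 HUF over T: (1 + 0.0448)^(180/365) = 1.021847808.
Growth of 1 EUR over T: (1 + 0.0281)^(180/365) = 1.01376022.
Forward (HUF per EUR) = 504.52 × 1.021847808 / 1.01376022 = 508.544965.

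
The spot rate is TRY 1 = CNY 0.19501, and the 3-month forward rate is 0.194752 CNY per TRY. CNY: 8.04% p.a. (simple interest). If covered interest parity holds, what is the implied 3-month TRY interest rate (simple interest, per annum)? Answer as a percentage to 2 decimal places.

8.58%

T = 3/12 years.
F/S = 0.194752/0.19501 = 0.9986770 = (growth of CNY) / (growth of TRY).
The CNY side grows by 1 + 0.0804×3/12 = 1.020100.
That pins the TRY growth at 1.0214514.
(1.0214514 − 1)/T = 0.085806, i.e. 8.58%.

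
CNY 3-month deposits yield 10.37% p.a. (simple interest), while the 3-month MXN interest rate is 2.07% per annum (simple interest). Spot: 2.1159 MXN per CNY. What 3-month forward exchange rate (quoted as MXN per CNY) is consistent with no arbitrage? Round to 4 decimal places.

T = 3/12 years.
MXN growth factor: 1 + 0.0207×3/12 = 1.005175.
CNY accumulates by 1 + 0.1037×3/12 = 1.025925.
So F = 2.1159 × 1.005175 / 1.025925 = 2.073105 (MXN/CNY).

2.0731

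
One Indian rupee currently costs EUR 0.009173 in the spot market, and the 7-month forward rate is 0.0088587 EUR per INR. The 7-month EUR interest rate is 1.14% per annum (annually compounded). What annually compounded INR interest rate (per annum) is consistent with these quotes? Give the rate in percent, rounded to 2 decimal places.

T = 7/12 years.
By CIP, F/S equals the EUR-to-INR growth ratio: 0.0088587/0.009173 = 0.9657364.
EUR growth factor: (1 + 0.0114)^(7/12) = 1.0066343.
So the INR growth factor = 1.0423489.
r = 1.0423489^(12/7) − 1 = 0.073692 → 7.37%.

7.37%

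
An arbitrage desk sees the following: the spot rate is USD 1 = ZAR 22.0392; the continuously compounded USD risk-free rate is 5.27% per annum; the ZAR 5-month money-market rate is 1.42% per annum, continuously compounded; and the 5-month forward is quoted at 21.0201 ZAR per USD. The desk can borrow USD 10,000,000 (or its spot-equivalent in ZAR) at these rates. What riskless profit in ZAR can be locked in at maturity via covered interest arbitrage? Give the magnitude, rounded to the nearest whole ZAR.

ZAR 6,832,139

T = 5/12 years.
Route A — deposit USD, sell forward: 10,000,000 × 1.02220119187 × 21.0201 = ZAR 214,867,712.73.
Route B — convert at spot, deposit ZAR: 10,000,000 × 22.0392 × 1.00593420471 = ZAR 221,699,851.24.
The quoted forward undervalues USD, so borrow USD, convert to ZAR at spot, deposit the ZAR at 1.42%, and buy USD forward at 21.0201 to cover the loan.
Profit = 221,699,851.24 − 214,867,712.73 = ZAR 6,832,139.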